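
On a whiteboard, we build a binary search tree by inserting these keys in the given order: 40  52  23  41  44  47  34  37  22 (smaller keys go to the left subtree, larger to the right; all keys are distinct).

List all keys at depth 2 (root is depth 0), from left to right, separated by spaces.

22 34 41

Resulting structure (node: left, right):
  40: L=23, R=52
  52: L=41, R=–
  23: L=22, R=34
  41: L=–, R=44
  44: L=–, R=47
  47: L=–, R=–
  34: L=–, R=37
  37: L=–, R=–
  22: L=–, R=–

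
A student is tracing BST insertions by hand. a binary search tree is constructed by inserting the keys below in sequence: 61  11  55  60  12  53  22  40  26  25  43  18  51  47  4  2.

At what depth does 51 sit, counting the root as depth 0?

8

61: root
11: left child of 61 (depth 1)
55: right child of 11 (depth 2)
60: right child of 55 (depth 3)
12: left child of 55 (depth 3)
53: right child of 12 (depth 4)
22: left child of 53 (depth 5)
40: right child of 22 (depth 6)
26: left child of 40 (depth 7)
25: left child of 26 (depth 8)
43: right child of 40 (depth 7)
18: left child of 22 (depth 6)
51: right child of 43 (depth 8)
47: left child of 51 (depth 9)
4: left child of 11 (depth 2)
2: left child of 4 (depth 3)

Path to 51: 61 → 11 → 55 → 12 → 53 → 22 → 40 → 43 → 51, which is 8 edges.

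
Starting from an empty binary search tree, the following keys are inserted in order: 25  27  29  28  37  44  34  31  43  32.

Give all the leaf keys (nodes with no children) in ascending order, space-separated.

28 32 43

Insert 25: tree is empty, so 25 becomes the root.
Insert 27: 27 > 25 → go right. Place as right child of 25.
Insert 29: 29 > 25 → go right; 29 > 27 → go right. Place as right child of 27.
Insert 28: 28 > 25 → go right; 28 > 27 → go right; 28 < 29 → go left. Place as left child of 29.
Insert 37: 37 > 25 → go right; 37 > 27 → go right; 37 > 29 → go right. Place as right child of 29.
Insert 44: 44 > 25 → go right; 44 > 27 → go right; 44 > 29 → go right; 44 > 37 → go right. Place as right child of 37.
Insert 34: 34 > 25 → go right; 34 > 27 → go right; 34 > 29 → go right; 34 < 37 → go left. Place as left child of 37.
Insert 31: 31 > 25 → go right; 31 > 27 → go right; 31 > 29 → go right; 31 < 37 → go left; 31 < 34 → go left. Place as left child of 34.
Insert 43: 43 > 25 → go right; 43 > 27 → go right; 43 > 29 → go right; 43 > 37 → go right; 43 < 44 → go left. Place as left child of 44.
Insert 32: 32 > 25 → go right; 32 > 27 → go right; 32 > 29 → go right; 32 < 37 → go left; 32 < 34 → go left; 32 > 31 → go right. Place as right child of 31.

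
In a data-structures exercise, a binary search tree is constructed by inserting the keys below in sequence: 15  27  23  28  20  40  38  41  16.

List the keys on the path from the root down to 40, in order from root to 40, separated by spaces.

15 27 28 40

Insert 15: tree is empty, so 15 becomes the root.
Insert 27: 27 > 15 → go right. Place as right child of 15.
Insert 23: 23 > 15 → go right; 23 < 27 → go left. Place as left child of 27.
Insert 28: 28 > 15 → go right; 28 > 27 → go right. Place as right child of 27.
Insert 20: 20 > 15 → go right; 20 < 27 → go left; 20 < 23 → go left. Place as left child of 23.
Insert 40: 40 > 15 → go right; 40 > 27 → go right; 40 > 28 → go right. Place as right child of 28.
Insert 38: 38 > 15 → go right; 38 > 27 → go right; 38 > 28 → go right; 38 < 40 → go left. Place as left child of 40.
Insert 41: 41 > 15 → go right; 41 > 27 → go right; 41 > 28 → go right; 41 > 40 → go right. Place as right child of 40.
Insert 16: 16 > 15 → go right; 16 < 27 → go left; 16 < 23 → go left; 16 < 20 → go left. Place as left child of 20.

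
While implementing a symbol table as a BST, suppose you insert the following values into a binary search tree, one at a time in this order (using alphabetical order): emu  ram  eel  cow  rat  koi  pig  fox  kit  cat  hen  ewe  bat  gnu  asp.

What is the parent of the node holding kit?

fox

emu: root
ram: right child of emu (depth 1)
eel: left child of emu (depth 1)
cow: left child of eel (depth 2)
rat: right child of ram (depth 2)
koi: left child of ram (depth 2)
pig: right child of koi (depth 3)
fox: left child of koi (depth 3)
kit: right child of fox (depth 4)
cat: left child of cow (depth 3)
hen: left child of kit (depth 5)
ewe: left child of fox (depth 4)
bat: left child of cat (depth 4)
gnu: left child of hen (depth 6)
asp: left child of bat (depth 5)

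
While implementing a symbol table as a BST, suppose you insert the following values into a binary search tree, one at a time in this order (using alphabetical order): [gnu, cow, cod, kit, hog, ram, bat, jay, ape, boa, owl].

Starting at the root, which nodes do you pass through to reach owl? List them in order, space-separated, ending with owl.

gnu kit ram owl

gnu: root
cow: left child of gnu (depth 1)
cod: left child of cow (depth 2)
kit: right child of gnu (depth 1)
hog: left child of kit (depth 2)
ram: right child of kit (depth 2)
bat: left child of cod (depth 3)
jay: right child of hog (depth 3)
ape: left child of bat (depth 4)
boa: right child of bat (depth 4)
owl: left child of ram (depth 3)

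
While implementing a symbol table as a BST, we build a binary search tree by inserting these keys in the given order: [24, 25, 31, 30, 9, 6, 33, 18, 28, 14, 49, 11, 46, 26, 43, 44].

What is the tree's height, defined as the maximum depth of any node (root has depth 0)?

Resulting structure (node: left, right):
  24: L=9, R=25
  25: L=–, R=31
  31: L=30, R=33
  30: L=28, R=–
  9: L=6, R=18
  6: L=–, R=–
  33: L=–, R=49
  18: L=14, R=–
  28: L=26, R=–
  14: L=11, R=–
  49: L=46, R=–
  11: L=–, R=–
  46: L=43, R=–
  26: L=–, R=–
  43: L=–, R=44
  44: L=–, R=–

The deepest node is 44 at depth 7.

7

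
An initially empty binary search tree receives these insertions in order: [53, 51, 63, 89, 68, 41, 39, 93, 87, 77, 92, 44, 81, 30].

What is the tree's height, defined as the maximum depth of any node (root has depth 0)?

53: root
51: left child of 53 (depth 1)
63: right child of 53 (depth 1)
89: right child of 63 (depth 2)
68: left child of 89 (depth 3)
41: left child of 51 (depth 2)
39: left child of 41 (depth 3)
93: right child of 89 (depth 3)
87: right child of 68 (depth 4)
77: left child of 87 (depth 5)
92: left child of 93 (depth 4)
44: right child of 41 (depth 3)
81: right child of 77 (depth 6)
30: left child of 39 (depth 4)

The deepest node is 81 at depth 6.

6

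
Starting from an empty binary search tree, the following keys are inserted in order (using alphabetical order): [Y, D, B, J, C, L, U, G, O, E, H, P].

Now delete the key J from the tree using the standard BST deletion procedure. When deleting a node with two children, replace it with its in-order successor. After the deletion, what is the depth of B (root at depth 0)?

2

Insert Y: tree is empty, so Y becomes the root.
Insert D: D < Y → go left. Place as left child of Y.
Insert B: B < Y → go left; B < D → go left. Place as left child of D.
Insert J: J < Y → go left; J > D → go right. Place as right child of D.
Insert C: C < Y → go left; C < D → go left; C > B → go right. Place as right child of B.
Insert L: L < Y → go left; L > D → go right; L > J → go right. Place as right child of J.
Insert U: U < Y → go left; U > D → go right; U > J → go right; U > L → go right. Place as right child of L.
Insert G: G < Y → go left; G > D → go right; G < J → go left. Place as left child of J.
Insert O: O < Y → go left; O > D → go right; O > J → go right; O > L → go right; O < U → go left. Place as left child of U.
Insert E: E < Y → go left; E > D → go right; E < J → go left; E < G → go left. Place as left child of G.
Insert H: H < Y → go left; H > D → go right; H < J → go left; H > G → go right. Place as right child of G.
Insert P: P < Y → go left; P > D → go right; P > J → go right; P > L → go right; P < U → go left; P > O → go right. Place as right child of O.

Delete J (two children — replace with in-order successor).
After deletion, path to B: Y → D → B.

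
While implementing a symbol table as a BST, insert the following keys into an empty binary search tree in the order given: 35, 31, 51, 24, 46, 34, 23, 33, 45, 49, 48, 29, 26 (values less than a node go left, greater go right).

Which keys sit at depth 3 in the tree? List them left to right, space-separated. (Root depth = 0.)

35: root
31: left child of 35 (depth 1)
51: right child of 35 (depth 1)
24: left child of 31 (depth 2)
46: left child of 51 (depth 2)
34: right child of 31 (depth 2)
23: left child of 24 (depth 3)
33: left child of 34 (depth 3)
45: left child of 46 (depth 3)
49: right child of 46 (depth 3)
48: left child of 49 (depth 4)
29: right child of 24 (depth 3)
26: left child of 29 (depth 4)

23 29 33 45 49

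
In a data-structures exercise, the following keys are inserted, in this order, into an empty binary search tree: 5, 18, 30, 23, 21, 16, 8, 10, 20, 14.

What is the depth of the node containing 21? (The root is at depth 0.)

4

5: root
18: right child of 5 (depth 1)
30: right child of 18 (depth 2)
23: left child of 30 (depth 3)
21: left child of 23 (depth 4)
16: left child of 18 (depth 2)
8: left child of 16 (depth 3)
10: right child of 8 (depth 4)
20: left child of 21 (depth 5)
14: right child of 10 (depth 5)

Path to 21: 5 → 18 → 30 → 23 → 21, which is 4 edges.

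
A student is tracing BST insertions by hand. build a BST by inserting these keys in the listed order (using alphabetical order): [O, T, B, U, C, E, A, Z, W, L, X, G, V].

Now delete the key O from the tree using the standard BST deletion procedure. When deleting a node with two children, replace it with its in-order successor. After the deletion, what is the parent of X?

O: root
T: right child of O (depth 1)
B: left child of O (depth 1)
U: right child of T (depth 2)
C: right child of B (depth 2)
E: right child of C (depth 3)
A: left child of B (depth 2)
Z: right child of U (depth 3)
W: left child of Z (depth 4)
L: right child of E (depth 4)
X: right child of W (depth 5)
G: left child of L (depth 5)
V: left child of W (depth 5)

Delete O (two children — replace with in-order successor).
After deletion, X's parent is W.

W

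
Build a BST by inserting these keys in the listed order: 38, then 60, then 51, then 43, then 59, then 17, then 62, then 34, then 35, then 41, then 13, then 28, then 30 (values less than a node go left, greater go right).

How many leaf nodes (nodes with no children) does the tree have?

6

Insert 38: tree is empty, so 38 becomes the root.
Insert 60: 60 > 38 → go right. Place as right child of 38.
Insert 51: 51 > 38 → go right; 51 < 60 → go left. Place as left child of 60.
Insert 43: 43 > 38 → go right; 43 < 60 → go left; 43 < 51 → go left. Place as left child of 51.
Insert 59: 59 > 38 → go right; 59 < 60 → go left; 59 > 51 → go right. Place as right child of 51.
Insert 17: 17 < 38 → go left. Place as left child of 38.
Insert 62: 62 > 38 → go right; 62 > 60 → go right. Place as right child of 60.
Insert 34: 34 < 38 → go left; 34 > 17 → go right. Place as right child of 17.
Insert 35: 35 < 38 → go left; 35 > 17 → go right; 35 > 34 → go right. Place as right child of 34.
Insert 41: 41 > 38 → go right; 41 < 60 → go left; 41 < 51 → go left; 41 < 43 → go left. Place as left child of 43.
Insert 13: 13 < 38 → go left; 13 < 17 → go left. Place as left child of 17.
Insert 28: 28 < 38 → go left; 28 > 17 → go right; 28 < 34 → go left. Place as left child of 34.
Insert 30: 30 < 38 → go left; 30 > 17 → go right; 30 < 34 → go left; 30 > 28 → go right. Place as right child of 28.

Leaves: 13, 30, 35, 41, 59, 62 — 6 in total.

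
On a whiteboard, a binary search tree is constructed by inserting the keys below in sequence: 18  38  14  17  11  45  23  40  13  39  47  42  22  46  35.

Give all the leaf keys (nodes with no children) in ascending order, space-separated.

13 17 22 35 39 42 46

18: root
38: right child of 18 (depth 1)
14: left child of 18 (depth 1)
17: right child of 14 (depth 2)
11: left child of 14 (depth 2)
45: right child of 38 (depth 2)
23: left child of 38 (depth 2)
40: left child of 45 (depth 3)
13: right child of 11 (depth 3)
39: left child of 40 (depth 4)
47: right child of 45 (depth 3)
42: right child of 40 (depth 4)
22: left child of 23 (depth 3)
46: left child of 47 (depth 4)
35: right child of 23 (depth 3)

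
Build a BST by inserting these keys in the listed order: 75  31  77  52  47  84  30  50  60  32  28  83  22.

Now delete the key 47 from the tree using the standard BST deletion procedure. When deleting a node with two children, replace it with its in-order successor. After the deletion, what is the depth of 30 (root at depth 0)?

75: root
31: left child of 75 (depth 1)
77: right child of 75 (depth 1)
52: right child of 31 (depth 2)
47: left child of 52 (depth 3)
84: right child of 77 (depth 2)
30: left child of 31 (depth 2)
50: right child of 47 (depth 4)
60: right child of 52 (depth 3)
32: left child of 47 (depth 4)
28: left child of 30 (depth 3)
83: left child of 84 (depth 3)
22: left child of 28 (depth 4)

Delete 47 (two children — replace with in-order successor).
After deletion, path to 30: 75 → 31 → 30.

2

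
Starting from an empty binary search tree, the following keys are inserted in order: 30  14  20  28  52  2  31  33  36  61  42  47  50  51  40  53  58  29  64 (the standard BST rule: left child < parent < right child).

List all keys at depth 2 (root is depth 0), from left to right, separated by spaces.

30: root
14: left child of 30 (depth 1)
20: right child of 14 (depth 2)
28: right child of 20 (depth 3)
52: right child of 30 (depth 1)
2: left child of 14 (depth 2)
31: left child of 52 (depth 2)
33: right child of 31 (depth 3)
36: right child of 33 (depth 4)
61: right child of 52 (depth 2)
42: right child of 36 (depth 5)
47: right child of 42 (depth 6)
50: right child of 47 (depth 7)
51: right child of 50 (depth 8)
40: left child of 42 (depth 6)
53: left child of 61 (depth 3)
58: right child of 53 (depth 4)
29: right child of 28 (depth 4)
64: right child of 61 (depth 3)

2 20 31 61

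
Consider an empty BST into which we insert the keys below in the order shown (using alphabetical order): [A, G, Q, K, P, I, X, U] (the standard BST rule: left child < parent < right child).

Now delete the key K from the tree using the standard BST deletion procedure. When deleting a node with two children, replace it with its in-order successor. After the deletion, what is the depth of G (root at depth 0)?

A: root
G: right child of A (depth 1)
Q: right child of G (depth 2)
K: left child of Q (depth 3)
P: right child of K (depth 4)
I: left child of K (depth 4)
X: right child of Q (depth 3)
U: left child of X (depth 4)

Delete K (two children — replace with in-order successor).
After deletion, path to G: A → G.

1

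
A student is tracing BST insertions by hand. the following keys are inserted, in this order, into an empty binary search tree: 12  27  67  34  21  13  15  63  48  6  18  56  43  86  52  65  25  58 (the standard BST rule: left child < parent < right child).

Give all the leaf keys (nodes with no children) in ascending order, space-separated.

12: root
27: right child of 12 (depth 1)
67: right child of 27 (depth 2)
34: left child of 67 (depth 3)
21: left child of 27 (depth 2)
13: left child of 21 (depth 3)
15: right child of 13 (depth 4)
63: right child of 34 (depth 4)
48: left child of 63 (depth 5)
6: left child of 12 (depth 1)
18: right child of 15 (depth 5)
56: right child of 48 (depth 6)
43: left child of 48 (depth 6)
86: right child of 67 (depth 3)
52: left child of 56 (depth 7)
65: right child of 63 (depth 5)
25: right child of 21 (depth 3)
58: right child of 56 (depth 7)

6 18 25 43 52 58 65 86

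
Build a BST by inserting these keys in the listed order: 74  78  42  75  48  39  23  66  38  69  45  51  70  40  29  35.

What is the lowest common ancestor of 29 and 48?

Insert 74: tree is empty, so 74 becomes the root.
Insert 78: 78 > 74 → go right. Place as right child of 74.
Insert 42: 42 < 74 → go left. Place as left child of 74.
Insert 75: 75 > 74 → go right; 75 < 78 → go left. Place as left child of 78.
Insert 48: 48 < 74 → go left; 48 > 42 → go right. Place as right child of 42.
Insert 39: 39 < 74 → go left; 39 < 42 → go left. Place as left child of 42.
Insert 23: 23 < 74 → go left; 23 < 42 → go left; 23 < 39 → go left. Place as left child of 39.
Insert 66: 66 < 74 → go left; 66 > 42 → go right; 66 > 48 → go right. Place as right child of 48.
Insert 38: 38 < 74 → go left; 38 < 42 → go left; 38 < 39 → go left; 38 > 23 → go right. Place as right child of 23.
Insert 69: 69 < 74 → go left; 69 > 42 → go right; 69 > 48 → go right; 69 > 66 → go right. Place as right child of 66.
Insert 45: 45 < 74 → go left; 45 > 42 → go right; 45 < 48 → go left. Place as left child of 48.
Insert 51: 51 < 74 → go left; 51 > 42 → go right; 51 > 48 → go right; 51 < 66 → go left. Place as left child of 66.
Insert 70: 70 < 74 → go left; 70 > 42 → go right; 70 > 48 → go right; 70 > 66 → go right; 70 > 69 → go right. Place as right child of 69.
Insert 40: 40 < 74 → go left; 40 < 42 → go left; 40 > 39 → go right. Place as right child of 39.
Insert 29: 29 < 74 → go left; 29 < 42 → go left; 29 < 39 → go left; 29 > 23 → go right; 29 < 38 → go left. Place as left child of 38.
Insert 35: 35 < 74 → go left; 35 < 42 → go left; 35 < 39 → go left; 35 > 23 → go right; 35 < 38 → go left; 35 > 29 → go right. Place as right child of 29.

Path to 29: 74 → 42 → 39 → 23 → 38 → 29
Path to 48: 74 → 42 → 48
The paths share a prefix ending at 42, then split left and right.

42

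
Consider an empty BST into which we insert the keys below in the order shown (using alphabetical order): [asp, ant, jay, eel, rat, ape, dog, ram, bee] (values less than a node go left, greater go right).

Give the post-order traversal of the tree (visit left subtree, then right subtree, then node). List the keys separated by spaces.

ape ant bee dog eel ram rat jay asp

Resulting structure (node: left, right):
  asp: L=ant, R=jay
  ant: L=–, R=ape
  jay: L=eel, R=rat
  eel: L=dog, R=–
  rat: L=ram, R=–
  ape: L=–, R=–
  dog: L=bee, R=–
  ram: L=–, R=–
  bee: L=–, R=–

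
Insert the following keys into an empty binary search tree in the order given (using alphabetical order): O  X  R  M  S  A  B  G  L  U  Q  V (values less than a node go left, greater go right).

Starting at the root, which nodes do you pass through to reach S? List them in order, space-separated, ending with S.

Insert O: tree is empty, so O becomes the root.
Insert X: X > O → go right. Place as right child of O.
Insert R: R > O → go right; R < X → go left. Place as left child of X.
Insert M: M < O → go left. Place as left child of O.
Insert S: S > O → go right; S < X → go left; S > R → go right. Place as right child of R.
Insert A: A < O → go left; A < M → go left. Place as left child of M.
Insert B: B < O → go left; B < M → go left; B > A → go right. Place as right child of A.
Insert G: G < O → go left; G < M → go left; G > A → go right; G > B → go right. Place as right child of B.
Insert L: L < O → go left; L < M → go left; L > A → go right; L > B → go right; L > G → go right. Place as right child of G.
Insert U: U > O → go right; U < X → go left; U > R → go right; U > S → go right. Place as right child of S.
Insert Q: Q > O → go right; Q < X → go left; Q < R → go left. Place as left child of R.
Insert V: V > O → go right; V < X → go left; V > R → go right; V > S → go right; V > U → go right. Place as right child of U.

O X R S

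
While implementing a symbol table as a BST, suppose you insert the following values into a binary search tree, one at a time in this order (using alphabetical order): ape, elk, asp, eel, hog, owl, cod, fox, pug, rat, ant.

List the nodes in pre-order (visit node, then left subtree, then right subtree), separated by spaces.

Insert ape: tree is empty, so ape becomes the root.
Insert elk: elk > ape → go right. Place as right child of ape.
Insert asp: asp > ape → go right; asp < elk → go left. Place as left child of elk.
Insert eel: eel > ape → go right; eel < elk → go left; eel > asp → go right. Place as right child of asp.
Insert hog: hog > ape → go right; hog > elk → go right. Place as right child of elk.
Insert owl: owl > ape → go right; owl > elk → go right; owl > hog → go right. Place as right child of hog.
Insert cod: cod > ape → go right; cod < elk → go left; cod > asp → go right; cod < eel → go left. Place as left child of eel.
Insert fox: fox > ape → go right; fox > elk → go right; fox < hog → go left. Place as left child of hog.
Insert pug: pug > ape → go right; pug > elk → go right; pug > hog → go right; pug > owl → go right. Place as right child of owl.
Insert rat: rat > ape → go right; rat > elk → go right; rat > hog → go right; rat > owl → go right; rat > pug → go right. Place as right child of pug.
Insert ant: ant < ape → go left. Place as left child of ape.

ape ant elk asp eel cod hog fox owl pug rat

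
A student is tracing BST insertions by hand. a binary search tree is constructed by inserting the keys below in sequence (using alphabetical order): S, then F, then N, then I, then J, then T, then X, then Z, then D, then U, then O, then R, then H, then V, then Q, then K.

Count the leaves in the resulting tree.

Insert S: tree is empty, so S becomes the root.
Insert F: F < S → go left. Place as left child of S.
Insert N: N < S → go left; N > F → go right. Place as right child of F.
Insert I: I < S → go left; I > F → go right; I < N → go left. Place as left child of N.
Insert J: J < S → go left; J > F → go right; J < N → go left; J > I → go right. Place as right child of I.
Insert T: T > S → go right. Place as right child of S.
Insert X: X > S → go right; X > T → go right. Place as right child of T.
Insert Z: Z > S → go right; Z > T → go right; Z > X → go right. Place as right child of X.
Insert D: D < S → go left; D < F → go left. Place as left child of F.
Insert U: U > S → go right; U > T → go right; U < X → go left. Place as left child of X.
Insert O: O < S → go left; O > F → go right; O > N → go right. Place as right child of N.
Insert R: R < S → go left; R > F → go right; R > N → go right; R > O → go right. Place as right child of O.
Insert H: H < S → go left; H > F → go right; H < N → go left; H < I → go left. Place as left child of I.
Insert V: V > S → go right; V > T → go right; V < X → go left; V > U → go right. Place as right child of U.
Insert Q: Q < S → go left; Q > F → go right; Q > N → go right; Q > O → go right; Q < R → go left. Place as left child of R.
Insert K: K < S → go left; K > F → go right; K < N → go left; K > I → go right; K > J → go right. Place as right child of J.

Leaves: D, H, K, Q, V, Z — 6 in total.

6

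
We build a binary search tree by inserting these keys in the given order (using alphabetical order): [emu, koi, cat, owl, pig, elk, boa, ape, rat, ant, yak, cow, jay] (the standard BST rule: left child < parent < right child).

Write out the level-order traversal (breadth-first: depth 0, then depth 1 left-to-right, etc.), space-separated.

emu cat koi boa elk jay owl ape cow pig ant rat yak

emu: root
koi: right child of emu (depth 1)
cat: left child of emu (depth 1)
owl: right child of koi (depth 2)
pig: right child of owl (depth 3)
elk: right child of cat (depth 2)
boa: left child of cat (depth 2)
ape: left child of boa (depth 3)
rat: right child of pig (depth 4)
ant: left child of ape (depth 4)
yak: right child of rat (depth 5)
cow: left child of elk (depth 3)
jay: left child of koi (depth 2)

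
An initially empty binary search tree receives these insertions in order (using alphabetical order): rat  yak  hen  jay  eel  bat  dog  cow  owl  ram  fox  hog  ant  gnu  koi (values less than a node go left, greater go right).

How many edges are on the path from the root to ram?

rat: root
yak: right child of rat (depth 1)
hen: left child of rat (depth 1)
jay: right child of hen (depth 2)
eel: left child of hen (depth 2)
bat: left child of eel (depth 3)
dog: right child of bat (depth 4)
cow: left child of dog (depth 5)
owl: right child of jay (depth 3)
ram: right child of owl (depth 4)
fox: right child of eel (depth 3)
hog: left child of jay (depth 3)
ant: left child of bat (depth 4)
gnu: right child of fox (depth 4)
koi: left child of owl (depth 4)

Path to ram: rat → hen → jay → owl → ram, which is 4 edges.

4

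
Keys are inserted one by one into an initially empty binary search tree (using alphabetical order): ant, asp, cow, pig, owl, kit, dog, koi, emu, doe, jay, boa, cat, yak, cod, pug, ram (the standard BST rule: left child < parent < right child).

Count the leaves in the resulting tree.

5

ant: root
asp: right child of ant (depth 1)
cow: right child of asp (depth 2)
pig: right child of cow (depth 3)
owl: left child of pig (depth 4)
kit: left child of owl (depth 5)
dog: left child of kit (depth 6)
koi: right child of kit (depth 6)
emu: right child of dog (depth 7)
doe: left child of dog (depth 7)
jay: right child of emu (depth 8)
boa: left child of cow (depth 3)
cat: right child of boa (depth 4)
yak: right child of pig (depth 4)
cod: right child of cat (depth 5)
pug: left child of yak (depth 5)
ram: right child of pug (depth 6)

Leaves: cod, doe, jay, koi, ram — 5 in total.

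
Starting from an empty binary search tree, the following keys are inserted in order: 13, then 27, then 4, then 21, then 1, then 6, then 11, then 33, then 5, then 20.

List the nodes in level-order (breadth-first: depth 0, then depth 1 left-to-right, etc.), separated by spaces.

13 4 27 1 6 21 33 5 11 20

Insert 13: tree is empty, so 13 becomes the root.
Insert 27: 27 > 13 → go right. Place as right child of 13.
Insert 4: 4 < 13 → go left. Place as left child of 13.
Insert 21: 21 > 13 → go right; 21 < 27 → go left. Place as left child of 27.
Insert 1: 1 < 13 → go left; 1 < 4 → go left. Place as left child of 4.
Insert 6: 6 < 13 → go left; 6 > 4 → go right. Place as right child of 4.
Insert 11: 11 < 13 → go left; 11 > 4 → go right; 11 > 6 → go right. Place as right child of 6.
Insert 33: 33 > 13 → go right; 33 > 27 → go right. Place as right child of 27.
Insert 5: 5 < 13 → go left; 5 > 4 → go right; 5 < 6 → go left. Place as left child of 6.
Insert 20: 20 > 13 → go right; 20 < 27 → go left; 20 < 21 → go left. Place as left child of 21.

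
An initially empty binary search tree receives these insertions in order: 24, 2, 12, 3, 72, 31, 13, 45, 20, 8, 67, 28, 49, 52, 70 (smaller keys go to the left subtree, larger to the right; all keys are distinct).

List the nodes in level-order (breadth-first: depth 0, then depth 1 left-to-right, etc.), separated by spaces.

Insert 24: tree is empty, so 24 becomes the root.
Insert 2: 2 < 24 → go left. Place as left child of 24.
Insert 12: 12 < 24 → go left; 12 > 2 → go right. Place as right child of 2.
Insert 3: 3 < 24 → go left; 3 > 2 → go right; 3 < 12 → go left. Place as left child of 12.
Insert 72: 72 > 24 → go right. Place as right child of 24.
Insert 31: 31 > 24 → go right; 31 < 72 → go left. Place as left child of 72.
Insert 13: 13 < 24 → go left; 13 > 2 → go right; 13 > 12 → go right. Place as right child of 12.
Insert 45: 45 > 24 → go right; 45 < 72 → go left; 45 > 31 → go right. Place as right child of 31.
Insert 20: 20 < 24 → go left; 20 > 2 → go right; 20 > 12 → go right; 20 > 13 → go right. Place as right child of 13.
Insert 8: 8 < 24 → go left; 8 > 2 → go right; 8 < 12 → go left; 8 > 3 → go right. Place as right child of 3.
Insert 67: 67 > 24 → go right; 67 < 72 → go left; 67 > 31 → go right; 67 > 45 → go right. Place as right child of 45.
Insert 28: 28 > 24 → go right; 28 < 72 → go left; 28 < 31 → go left. Place as left child of 31.
Insert 49: 49 > 24 → go right; 49 < 72 → go left; 49 > 31 → go right; 49 > 45 → go right; 49 < 67 → go left. Place as left child of 67.
Insert 52: 52 > 24 → go right; 52 < 72 → go left; 52 > 31 → go right; 52 > 45 → go right; 52 < 67 → go left; 52 > 49 → go right. Place as right child of 49.
Insert 70: 70 > 24 → go right; 70 < 72 → go left; 70 > 31 → go right; 70 > 45 → go right; 70 > 67 → go right. Place as right child of 67.

24 2 72 12 31 3 13 28 45 8 20 67 49 70 52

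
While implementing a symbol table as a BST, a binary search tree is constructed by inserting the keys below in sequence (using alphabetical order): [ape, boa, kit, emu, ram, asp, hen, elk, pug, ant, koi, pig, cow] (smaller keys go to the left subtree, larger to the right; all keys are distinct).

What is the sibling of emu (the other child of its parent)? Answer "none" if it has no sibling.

Insert ape: tree is empty, so ape becomes the root.
Insert boa: boa > ape → go right. Place as right child of ape.
Insert kit: kit > ape → go right; kit > boa → go right. Place as right child of boa.
Insert emu: emu > ape → go right; emu > boa → go right; emu < kit → go left. Place as left child of kit.
Insert ram: ram > ape → go right; ram > boa → go right; ram > kit → go right. Place as right child of kit.
Insert asp: asp > ape → go right; asp < boa → go left. Place as left child of boa.
Insert hen: hen > ape → go right; hen > boa → go right; hen < kit → go left; hen > emu → go right. Place as right child of emu.
Insert elk: elk > ape → go right; elk > boa → go right; elk < kit → go left; elk < emu → go left. Place as left child of emu.
Insert pug: pug > ape → go right; pug > boa → go right; pug > kit → go right; pug < ram → go left. Place as left child of ram.
Insert ant: ant < ape → go left. Place as left child of ape.
Insert koi: koi > ape → go right; koi > boa → go right; koi > kit → go right; koi < ram → go left; koi < pug → go left. Place as left child of pug.
Insert pig: pig > ape → go right; pig > boa → go right; pig > kit → go right; pig < ram → go left; pig < pug → go left; pig > koi → go right. Place as right child of koi.
Insert cow: cow > ape → go right; cow > boa → go right; cow < kit → go left; cow < emu → go left; cow < elk → go left. Place as left child of elk.

emu's parent is kit; the other child of kit is ram.

ram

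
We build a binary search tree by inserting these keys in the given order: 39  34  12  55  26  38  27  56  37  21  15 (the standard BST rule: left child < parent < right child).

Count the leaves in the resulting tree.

4

Insert 39: tree is empty, so 39 becomes the root.
Insert 34: 34 < 39 → go left. Place as left child of 39.
Insert 12: 12 < 39 → go left; 12 < 34 → go left. Place as left child of 34.
Insert 55: 55 > 39 → go right. Place as right child of 39.
Insert 26: 26 < 39 → go left; 26 < 34 → go left; 26 > 12 → go right. Place as right child of 12.
Insert 38: 38 < 39 → go left; 38 > 34 → go right. Place as right child of 34.
Insert 27: 27 < 39 → go left; 27 < 34 → go left; 27 > 12 → go right; 27 > 26 → go right. Place as right child of 26.
Insert 56: 56 > 39 → go right; 56 > 55 → go right. Place as right child of 55.
Insert 37: 37 < 39 → go left; 37 > 34 → go right; 37 < 38 → go left. Place as left child of 38.
Insert 21: 21 < 39 → go left; 21 < 34 → go left; 21 > 12 → go right; 21 < 26 → go left. Place as left child of 26.
Insert 15: 15 < 39 → go left; 15 < 34 → go left; 15 > 12 → go right; 15 < 26 → go left; 15 < 21 → go left. Place as left child of 21.

Leaves: 15, 27, 37, 56 — 4 in total.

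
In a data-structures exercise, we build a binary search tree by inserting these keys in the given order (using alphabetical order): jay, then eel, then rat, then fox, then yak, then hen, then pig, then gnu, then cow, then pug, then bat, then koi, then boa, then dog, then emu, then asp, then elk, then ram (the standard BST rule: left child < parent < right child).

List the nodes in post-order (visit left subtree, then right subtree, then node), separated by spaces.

asp boa bat dog cow elk emu gnu hen fox eel koi ram pug pig yak rat jay

Insert jay: tree is empty, so jay becomes the root.
Insert eel: eel < jay → go left. Place as left child of jay.
Insert rat: rat > jay → go right. Place as right child of jay.
Insert fox: fox < jay → go left; fox > eel → go right. Place as right child of eel.
Insert yak: yak > jay → go right; yak > rat → go right. Place as right child of rat.
Insert hen: hen < jay → go left; hen > eel → go right; hen > fox → go right. Place as right child of fox.
Insert pig: pig > jay → go right; pig < rat → go left. Place as left child of rat.
Insert gnu: gnu < jay → go left; gnu > eel → go right; gnu > fox → go right; gnu < hen → go left. Place as left child of hen.
Insert cow: cow < jay → go left; cow < eel → go left. Place as left child of eel.
Insert pug: pug > jay → go right; pug < rat → go left; pug > pig → go right. Place as right child of pig.
Insert bat: bat < jay → go left; bat < eel → go left; bat < cow → go left. Place as left child of cow.
Insert koi: koi > jay → go right; koi < rat → go left; koi < pig → go left. Place as left child of pig.
Insert boa: boa < jay → go left; boa < eel → go left; boa < cow → go left; boa > bat → go right. Place as right child of bat.
Insert dog: dog < jay → go left; dog < eel → go left; dog > cow → go right. Place as right child of cow.
Insert emu: emu < jay → go left; emu > eel → go right; emu < fox → go left. Place as left child of fox.
Insert asp: asp < jay → go left; asp < eel → go left; asp < cow → go left; asp < bat → go left. Place as left child of bat.
Insert elk: elk < jay → go left; elk > eel → go right; elk < fox → go left; elk < emu → go left. Place as left child of emu.
Insert ram: ram > jay → go right; ram < rat → go left; ram > pig → go right; ram > pug → go right. Place as right child of pug.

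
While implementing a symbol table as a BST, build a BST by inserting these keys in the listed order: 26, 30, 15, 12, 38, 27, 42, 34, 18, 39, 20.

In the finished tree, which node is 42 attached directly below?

38

26: root
30: right child of 26 (depth 1)
15: left child of 26 (depth 1)
12: left child of 15 (depth 2)
38: right child of 30 (depth 2)
27: left child of 30 (depth 2)
42: right child of 38 (depth 3)
34: left child of 38 (depth 3)
18: right child of 15 (depth 2)
39: left child of 42 (depth 4)
20: right child of 18 (depth 3)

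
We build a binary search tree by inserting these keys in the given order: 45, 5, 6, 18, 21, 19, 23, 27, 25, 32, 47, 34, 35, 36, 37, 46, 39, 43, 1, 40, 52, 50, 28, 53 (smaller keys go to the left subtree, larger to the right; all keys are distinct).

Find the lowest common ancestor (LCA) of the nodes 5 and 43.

45: root
5: left child of 45 (depth 1)
6: right child of 5 (depth 2)
18: right child of 6 (depth 3)
21: right child of 18 (depth 4)
19: left child of 21 (depth 5)
23: right child of 21 (depth 5)
27: right child of 23 (depth 6)
25: left child of 27 (depth 7)
32: right child of 27 (depth 7)
47: right child of 45 (depth 1)
34: right child of 32 (depth 8)
35: right child of 34 (depth 9)
36: right child of 35 (depth 10)
37: right child of 36 (depth 11)
46: left child of 47 (depth 2)
39: right child of 37 (depth 12)
43: right child of 39 (depth 13)
1: left child of 5 (depth 2)
40: left child of 43 (depth 14)
52: right child of 47 (depth 2)
50: left child of 52 (depth 3)
28: left child of 32 (depth 8)
53: right child of 52 (depth 3)

Path to 5: 45 → 5
Path to 43: 45 → 5 → 6 → 18 → 21 → 23 → 27 → 32 → 34 → 35 → 36 → 37 → 39 → 43
5 lies on both paths and is an ancestor of the other node.

5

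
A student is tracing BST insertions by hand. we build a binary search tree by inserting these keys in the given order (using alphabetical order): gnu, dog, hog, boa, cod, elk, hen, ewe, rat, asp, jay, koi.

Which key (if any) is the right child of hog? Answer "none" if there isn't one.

Insert gnu: tree is empty, so gnu becomes the root.
Insert dog: dog < gnu → go left. Place as left child of gnu.
Insert hog: hog > gnu → go right. Place as right child of gnu.
Insert boa: boa < gnu → go left; boa < dog → go left. Place as left child of dog.
Insert cod: cod < gnu → go left; cod < dog → go left; cod > boa → go right. Place as right child of boa.
Insert elk: elk < gnu → go left; elk > dog → go right. Place as right child of dog.
Insert hen: hen > gnu → go right; hen < hog → go left. Place as left child of hog.
Insert ewe: ewe < gnu → go left; ewe > dog → go right; ewe > elk → go right. Place as right child of elk.
Insert rat: rat > gnu → go right; rat > hog → go right. Place as right child of hog.
Insert asp: asp < gnu → go left; asp < dog → go left; asp < boa → go left. Place as left child of boa.
Insert jay: jay > gnu → go right; jay > hog → go right; jay < rat → go left. Place as left child of rat.
Insert koi: koi > gnu → go right; koi > hog → go right; koi < rat → go left; koi > jay → go right. Place as right child of jay.

rat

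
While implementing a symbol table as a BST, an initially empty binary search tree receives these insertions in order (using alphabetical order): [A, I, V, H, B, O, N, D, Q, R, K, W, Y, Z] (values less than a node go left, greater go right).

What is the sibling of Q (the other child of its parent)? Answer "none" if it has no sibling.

N

Insert A: tree is empty, so A becomes the root.
Insert I: I > A → go right. Place as right child of A.
Insert V: V > A → go right; V > I → go right. Place as right child of I.
Insert H: H > A → go right; H < I → go left. Place as left child of I.
Insert B: B > A → go right; B < I → go left; B < H → go left. Place as left child of H.
Insert O: O > A → go right; O > I → go right; O < V → go left. Place as left child of V.
Insert N: N > A → go right; N > I → go right; N < V → go left; N < O → go left. Place as left child of O.
Insert D: D > A → go right; D < I → go left; D < H → go left; D > B → go right. Place as right child of B.
Insert Q: Q > A → go right; Q > I → go right; Q < V → go left; Q > O → go right. Place as right child of O.
Insert R: R > A → go right; R > I → go right; R < V → go left; R > O → go right; R > Q → go right. Place as right child of Q.
Insert K: K > A → go right; K > I → go right; K < V → go left; K < O → go left; K < N → go left. Place as left child of N.
Insert W: W > A → go right; W > I → go right; W > V → go right. Place as right child of V.
Insert Y: Y > A → go right; Y > I → go right; Y > V → go right; Y > W → go right. Place as right child of W.
Insert Z: Z > A → go right; Z > I → go right; Z > V → go right; Z > W → go right; Z > Y → go right. Place as right child of Y.

Q's parent is O; the other child of O is N.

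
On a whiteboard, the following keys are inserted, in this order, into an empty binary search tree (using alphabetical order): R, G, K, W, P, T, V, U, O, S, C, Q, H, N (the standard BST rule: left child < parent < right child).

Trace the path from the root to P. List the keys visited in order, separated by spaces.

R: root
G: left child of R (depth 1)
K: right child of G (depth 2)
W: right child of R (depth 1)
P: right child of K (depth 3)
T: left child of W (depth 2)
V: right child of T (depth 3)
U: left child of V (depth 4)
O: left child of P (depth 4)
S: left child of T (depth 3)
C: left child of G (depth 2)
Q: right child of P (depth 4)
H: left child of K (depth 3)
N: left child of O (depth 5)

R G K P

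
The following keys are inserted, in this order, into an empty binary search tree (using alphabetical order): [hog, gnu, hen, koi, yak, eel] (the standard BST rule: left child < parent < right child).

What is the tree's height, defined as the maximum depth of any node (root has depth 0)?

Insert hog: tree is empty, so hog becomes the root.
Insert gnu: gnu < hog → go left. Place as left child of hog.
Insert hen: hen < hog → go left; hen > gnu → go right. Place as right child of gnu.
Insert koi: koi > hog → go right. Place as right child of hog.
Insert yak: yak > hog → go right; yak > koi → go right. Place as right child of koi.
Insert eel: eel < hog → go left; eel < gnu → go left. Place as left child of gnu.

The deepest node is hen at depth 2.

2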